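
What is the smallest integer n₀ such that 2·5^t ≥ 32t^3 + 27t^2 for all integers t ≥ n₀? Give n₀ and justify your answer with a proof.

n₀ = 5

At t = 4: 1250 < 2480, so the inequality fails and n₀ ≥ 5. We prove 2·5^t ≥ 32t^3 + 27t^2 for all t ≥ 5.
Base step (t = 5): 2·5^t = 6250 and 32t^3 + 27t^2 = 4675, so 6250 ≥ 4675.
For the inductive step, assume it holds for an arbitrary i ≥ 5, so 2·5^i ≥ 32i^3 + 27i^2.
Then 2·5^(i + 1) = 5·(2·5^i) ≥ 5·(32i^3 + 27i^2).
Also, for i ≥ 5 we have 5·(32i^3 + 27i^2) ≥ 32(i+1)^3 + 27(i+1)^2, since 5·(32i^3 + 27i^2) − (32(i+1)^3 + 27(i+1)^2) = 128i^3 + 12i^2 - 150i - 59, which is nonnegative for all i ≥ 5.
Combining, 2·5^(i + 1) ≥ 32(i+1)^3 + 27(i+1)^2.
Hence, by induction on t, the claim holds for every t ≥ 5.
Hence the smallest such n₀ is 5.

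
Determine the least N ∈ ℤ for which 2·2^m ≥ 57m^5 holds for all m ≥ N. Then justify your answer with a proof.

At m = 29: 1073741824 < 1169135493, so the inequality fails and N ≥ 30. We prove 2·2^m ≥ 57m^5 for all m ≥ 30.
Base step (m = 30): 2·2^m = 2147483648 and 57m^5 = 1385100000, so 2147483648 ≥ 1385100000.
Inductive step: assume the claim holds for m = j, so 2·2^j ≥ 57j^5.
Then 2·2^(j + 1) = 2·(2·2^j) ≥ 2·(57j^5).
Also, for j ≥ 30 we have 2·(57j^5) ≥ 57(j+1)^5, since 2 ≥ (1 + 1/j)^5 for all j ≥ 30.
Combining, 2·2^(j + 1) ≥ 57(j+1)^5.
By induction, the statement is established for all m ≥ 30.
Hence the smallest such N is 30.

N = 30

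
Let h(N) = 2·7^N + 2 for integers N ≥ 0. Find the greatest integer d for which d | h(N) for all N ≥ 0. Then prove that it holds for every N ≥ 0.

d = 4

Computing the first values: h(0) = 4 and h(1) = 16; gcd(4, 16) = 4, so d ≤ 4.
We prove 4 | 2·7^N + 2 for all N ≥ 0 by induction on N.
Base step (N = 0): h(0) = 4 = 4·(1), so 4 | h(0).
Inductive step: suppose the statement holds for some j ≥ 0, i.e. 4 | h(j). Then
h(j+1) = 2·7^(j+1) + 2 = 7·(2·7^j + 2) - 12 = 7·h(j) - 12. The first term is divisible by 4 by the inductive hypothesis, and -12 is divisible by 4. Hence 4 | h(j+1).
Hence, by induction on N, the claim holds for every N ≥ 0.
Therefore the largest such d is 4.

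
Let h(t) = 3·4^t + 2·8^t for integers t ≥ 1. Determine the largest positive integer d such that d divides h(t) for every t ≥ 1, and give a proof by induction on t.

d = 4

Computing the first values: h(1) = 28 and h(2) = 176; gcd(28, 176) = 4, so d ≤ 4.
We prove 4 | 3·4^t + 2·8^t for all t ≥ 1 by induction on t.
For the base case t = 1: h(1) = 28 = 4·(7), so 4 | h(1).
For the inductive step, assume it holds for an arbitrary k ≥ 1, i.e. 4 | h(k). Then
h(k+1) − 8·h(k) = (3·4^(k+1) + 2·8^(k+1)) − 8·(3·4^k + 2·8^k) = (3)·4^k·(4 − 8) = (-12)·4^k. Since 4 | h(k) by the inductive hypothesis, 4 | 8·h(k); and 4 | -12 since -12 = 4·-3. Therefore 4 | h(k+1).
Hence, by induction on t, the claim holds for every t ≥ 1.
Therefore the largest such d is 4.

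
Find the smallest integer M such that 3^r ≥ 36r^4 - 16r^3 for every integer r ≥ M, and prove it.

M = 13

At r = 12: 531441 < 718848, so the inequality fails and M ≥ 13. We prove 3^r ≥ 36r^4 - 16r^3 for all r ≥ 13.
For the base case r = 13: 3^r = 1594323 and 36r^4 - 16r^3 = 993044, so 1594323 ≥ 993044.
Suppose the result is true for r = j, so 3^j ≥ 36j^4 - 16j^3.
Then 3^(j + 1) = 3·(3^j) ≥ 3·(36j^4 - 16j^3).
Also, for j ≥ 13 we have 3·(36j^4 - 16j^3) ≥ 36(j+1)^4 - 16(j+1)^3, since 3·(36j^4 - 16j^3) − (36(j+1)^4 - 16(j+1)^3) = 72j^4 - 176j^3 - 168j^2 - 96j - 20, which is nonnegative for all j ≥ 13.
Combining, 3^(j + 1) ≥ 36(j+1)^4 - 16(j+1)^3.
Hence, by induction on r, the claim holds for every r ≥ 13.
Hence the smallest such M is 13.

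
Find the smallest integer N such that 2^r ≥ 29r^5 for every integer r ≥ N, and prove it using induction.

At r = 29: 536870912 < 594823321, so the inequality fails and N ≥ 30. We prove 2^r ≥ 29r^5 for all r ≥ 30.
When r = 30: 2^r = 1073741824 and 29r^5 = 704700000, so 1073741824 ≥ 704700000.
Suppose the result is true for r = m, so 2^m ≥ 29m^5.
Then 2^(m + 1) = 2·(2^m) ≥ 2·(29m^5).
Also, for m ≥ 30 we have 2·(29m^5) ≥ 29(m+1)^5, since 2 ≥ (1 + 1/m)^5 for all m ≥ 30.
Combining, 2^(m + 1) ≥ 29(m+1)^5.
By induction, the statement is established for all r ≥ 30.
Hence the smallest such N is 30.

N = 30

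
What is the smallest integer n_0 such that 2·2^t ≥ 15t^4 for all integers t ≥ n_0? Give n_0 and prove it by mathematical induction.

At t = 20: 2097152 < 2400000, so the inequality fails and n_0 ≥ 21. We prove 2·2^t ≥ 15t^4 for all t ≥ 21.
Base step (t = 21): 2·2^t = 4194304 and 15t^4 = 2917215, so 4194304 ≥ 2917215.
Inductive step: assume the claim holds for t = i, so 2·2^i ≥ 15i^4.
Then 2·2^(i + 1) = 2·(2·2^i) ≥ 2·(15i^4).
Also, for i ≥ 21 we have 2·(15i^4) ≥ 15(i+1)^4, since 2 ≥ (1 + 1/i)^4 for all i ≥ 21.
Combining, 2·2^(i + 1) ≥ 15(i+1)^4.
This completes the induction.
Hence the smallest such n_0 is 21.

n_0 = 21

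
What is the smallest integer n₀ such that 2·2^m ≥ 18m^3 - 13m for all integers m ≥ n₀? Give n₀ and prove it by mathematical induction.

At m = 14: 32768 < 49210, so the inequality fails and n₀ ≥ 15. We prove 2·2^m ≥ 18m^3 - 13m for all m ≥ 15.
For the base case m = 15: 2·2^m = 65536 and 18m^3 - 13m = 60555, so 65536 ≥ 60555.
For the inductive step, assume it holds for an arbitrary i ≥ 15, so 2·2^i ≥ 18i^3 - 13i.
Then 2·2^(i + 1) = 2·(2·2^i) ≥ 2·(18i^3 - 13i).
Also, for i ≥ 15 we have 2·(18i^3 - 13i) ≥ 18(i+1)^3 - 13(i+1), since 2·(18i^3 - 13i) − (18(i+1)^3 - 13(i+1)) = 18i^3 - 54i^2 - 67i - 5, which is nonnegative for all i ≥ 15.
Combining, 2·2^(i + 1) ≥ 18(i+1)^3 - 13(i+1).
Hence, by induction on m, the claim holds for every m ≥ 15.
Hence the smallest such n₀ is 15.

n₀ = 15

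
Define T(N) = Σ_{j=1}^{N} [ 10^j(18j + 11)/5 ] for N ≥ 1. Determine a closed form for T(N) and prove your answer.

T(N) = 2·10^N(2N + 1) - 2

We claim T(N) = 2·10^N(2N + 1) - 2 for all N ≥ 1.
For the base case N = 1: T(1) = 58, and the closed form gives 58. They agree.
Suppose the result is true for N = j, so T(j) = 2·10^j(2j + 1) - 2.
Then T(j+1) = T(j) + (10^j(36j + 58)) = (2·10^j(2j + 1) - 2) + (10^j(36j + 58)).
Simplifying, T(j+1) = 40·10^j·j + 60·10^j - 2 = 2·10^(j+1)(2(j+1) + 1) - 2,
which is the closed form with N = j+1.
By induction, the statement is established for all N ≥ 1.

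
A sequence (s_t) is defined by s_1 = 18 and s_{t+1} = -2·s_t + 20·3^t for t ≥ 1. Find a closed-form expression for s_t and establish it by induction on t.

s_t = -3(-2)^t + 4·3^t

Computing the first terms: s_1 = 18, s_2 = 24, s_3 = 132. This suggests s_t = -3(-2)^t + 4·3^t.
For the base case t = 1: the formula gives 18 = 18 = s_1.
Inductive step: assume the claim holds for t = m, so s_m = -3(-2)^m + 4·3^m.
Then s_{m+1} = -2·s_m + 20·3^m = -2·(-3(-2)^m + 4·3^m) + 20·3^m = -3(-2)^(m + 1) + 4·3^(m + 1),
which is the claimed formula at t = m+1.
This completes the induction.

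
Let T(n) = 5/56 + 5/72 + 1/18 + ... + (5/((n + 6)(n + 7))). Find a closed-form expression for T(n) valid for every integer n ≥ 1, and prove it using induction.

T(n) = 5n/(7(n + 7))

We claim T(n) = 5n/(7(n + 7)) for all n ≥ 1.
Base step (n = 1): T(1) = 5/56, and the closed form gives 5/56. They agree.
Inductive step: assume the claim holds for n = k, so T(k) = 5k/(7(k + 7)).
Then T(k+1) = T(k) + (5/((k + 7)(k + 8))) = (5k/(7(k + 7))) + (5/((k + 7)(k + 8))).
Simplifying, T(k+1) = 5(k + 1)/(7(k + 8)) = 5(k+1)/(7((k+1) + 7)),
which is the closed form with n = k+1.
By induction, the statement is established for all n ≥ 1.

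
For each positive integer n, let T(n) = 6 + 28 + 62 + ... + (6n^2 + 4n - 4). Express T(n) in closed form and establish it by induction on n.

T(n) = n(2n^2 + 5n - 1)

We claim T(n) = n(2n^2 + 5n - 1) for all n ≥ 1.
Base case (n = 1): T(1) = 6, and the closed form gives 6. They agree.
Inductive step: suppose the statement holds for some j ≥ 1, so T(j) = j(2j^2 + 5j - 1).
Then T(j+1) = T(j) + (6j^2 + 16j + 6) = (j(2j^2 + 5j - 1)) + (6j^2 + 16j + 6).
Simplifying, T(j+1) = (j + 1)(2j^2 + 9j + 6) = (j+1)(2(j+1)^2 + 5(j+1) - 1),
which is the closed form with n = j+1.
Hence, by induction on n, the claim holds for every n ≥ 1.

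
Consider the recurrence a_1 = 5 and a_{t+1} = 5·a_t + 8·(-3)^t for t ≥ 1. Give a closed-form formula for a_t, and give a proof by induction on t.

a_t = -(-3)^t + 2·5^(t - 1)

Computing the first terms: a_1 = 5, a_2 = 1, a_3 = 77. This suggests a_t = -(-3)^t + 2·5^(t - 1).
When t = 1: the formula gives 5 = 5 = a_1.
Inductive step: suppose the statement holds for some r ≥ 1, so a_r = -(-3)^r + 2·5^(r - 1).
Then a_{r+1} = 5·a_r + 8·(-3)^r = 5·(-(-3)^r + 2·5^(r - 1)) + 8·(-3)^r = -(-3)^(r + 1) + 2·5^r = -(-3)^(r+1) + 2·5^((r+1) - 1),
which is the claimed formula at t = r+1.
Hence, by induction on t, the claim holds for every t ≥ 1.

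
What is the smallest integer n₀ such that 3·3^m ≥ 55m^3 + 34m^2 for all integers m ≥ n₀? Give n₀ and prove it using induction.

At m = 8: 19683 < 30336, so the inequality fails and n₀ ≥ 9. We prove 3·3^m ≥ 55m^3 + 34m^2 for all m ≥ 9.
For the base case m = 9: 3·3^m = 59049 and 55m^3 + 34m^2 = 42849, so 59049 ≥ 42849.
Inductive step: suppose the statement holds for some r ≥ 9, so 3·3^r ≥ 55r^3 + 34r^2.
Then 3·3^(r + 1) = 3·(3·3^r) ≥ 3·(55r^3 + 34r^2).
Also, for r ≥ 9 we have 3·(55r^3 + 34r^2) ≥ 55(r+1)^3 + 34(r+1)^2, since 3·(55r^3 + 34r^2) − (55(r+1)^3 + 34(r+1)^2) = 110r^3 - 97r^2 - 233r - 89, which is nonnegative for all r ≥ 9.
Combining, 3·3^(r + 1) ≥ 55(r+1)^3 + 34(r+1)^2.
Hence, by induction on m, the claim holds for every m ≥ 9.
Hence the smallest such n₀ is 9.

n₀ = 9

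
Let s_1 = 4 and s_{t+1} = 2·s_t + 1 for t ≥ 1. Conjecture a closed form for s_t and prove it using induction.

s_t = 5·2^(t - 1) - 1

Computing the first terms: s_1 = 4, s_2 = 9, s_3 = 19. This suggests s_t = 5·2^(t - 1) - 1.
For the base case t = 1: the formula gives 4 = 4 = s_1.
Suppose the result is true for t = j, so s_j = 5·2^(j - 1) - 1.
Then s_{j+1} = 2·s_j + 1 = 2·(5·2^(j - 1) - 1) + 1 = 5·2^j - 1 = 5·2^((j+1) - 1) - 1,
which is the claimed formula at t = j+1.
By the principle of mathematical induction, the result holds for all t ≥ 1.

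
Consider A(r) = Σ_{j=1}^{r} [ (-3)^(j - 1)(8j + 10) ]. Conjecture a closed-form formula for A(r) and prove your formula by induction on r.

A(r) = -(-3)^r(2r + 3) + 3

We claim A(r) = -(-3)^r(2r + 3) + 3 for all r ≥ 1.
Base case (r = 1): A(1) = 18, and the closed form gives 18. They agree.
Suppose the result is true for r = j, so A(j) = -(-3)^j(2j + 3) + 3.
Then A(j+1) = A(j) + ((-3)^j(8j + 18)) = (-(-3)^j(2j + 3) + 3) + ((-3)^j(8j + 18)).
Simplifying, A(j+1) = 6(-3)^j·j + 15(-3)^j + 3 = -(-3)^(j+1)(2(j+1) + 3) + 3,
which is the closed form with r = j+1.
By the principle of mathematical induction, the result holds for all r ≥ 1.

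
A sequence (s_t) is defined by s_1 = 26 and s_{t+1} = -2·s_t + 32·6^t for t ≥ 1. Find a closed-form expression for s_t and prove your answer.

s_t = -(-2)^t + 4·6^t

Computing the first terms: s_1 = 26, s_2 = 140, s_3 = 872. This suggests s_t = -(-2)^t + 4·6^t.
Base step (t = 1): the formula gives 26 = 26 = s_1.
Suppose the result is true for t = r, so s_r = -(-2)^r + 4·6^r.
Then s_{r+1} = -2·s_r + 32·6^r = -2·(-(-2)^r + 4·6^r) + 32·6^r = -(-2)^(r + 1) + 4·6^(r + 1),
which is the claimed formula at t = r+1.
By the principle of mathematical induction, the result holds for all t ≥ 1.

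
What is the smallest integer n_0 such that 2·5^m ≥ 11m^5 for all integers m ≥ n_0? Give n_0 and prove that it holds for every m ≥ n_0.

n_0 = 8

At m = 7: 156250 < 184877, so the inequality fails and n_0 ≥ 8. We prove 2·5^m ≥ 11m^5 for all m ≥ 8.
For the base case m = 8: 2·5^m = 781250 and 11m^5 = 360448, so 781250 ≥ 360448.
Inductive step: assume the claim holds for m = i, so 2·5^i ≥ 11i^5.
Then 2·5^(i + 1) = 5·(2·5^i) ≥ 5·(11i^5).
Also, for i ≥ 8 we have 5·(11i^5) ≥ 11(i+1)^5, since 5 ≥ (1 + 1/i)^5 for all i ≥ 8.
Combining, 2·5^(i + 1) ≥ 11(i+1)^5.
By induction, the statement is established for all m ≥ 8.
Hence the smallest such n_0 is 8.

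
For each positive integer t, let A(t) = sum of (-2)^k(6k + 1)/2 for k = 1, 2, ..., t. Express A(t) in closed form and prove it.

A(t) = (-2)^t(2t + 1) - 1

We claim A(t) = (-2)^t(2t + 1) - 1 for all t ≥ 1.
Base step (t = 1): A(1) = -7, and the closed form gives -7. They agree.
Inductive step: assume the claim holds for t = k, so A(k) = (-2)^k(2k + 1) - 1.
Then A(k+1) = A(k) + ((-2)^k(-6k - 7)) = ((-2)^k(2k + 1) - 1) + ((-2)^k(-6k - 7)).
Simplifying, A(k+1) = -4(-2)^k·k - 6(-2)^k - 1 = (-2)^(k+1)(2(k+1) + 1) - 1,
which is the closed form with t = k+1.
This completes the induction.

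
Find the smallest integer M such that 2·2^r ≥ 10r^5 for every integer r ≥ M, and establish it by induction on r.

At r = 25: 67108864 < 97656250, so the inequality fails and M ≥ 26. We prove 2·2^r ≥ 10r^5 for all r ≥ 26.
When r = 26: 2·2^r = 134217728 and 10r^5 = 118813760, so 134217728 ≥ 118813760.
Suppose the result is true for r = p, so 2·2^p ≥ 10p^5.
Then 2·2^(p + 1) = 2·(2·2^p) ≥ 2·(10p^5).
Also, for p ≥ 26 we have 2·(10p^5) ≥ 10(p+1)^5, since 2 ≥ (1 + 1/p)^5 for all p ≥ 26.
Combining, 2·2^(p + 1) ≥ 10(p+1)^5.
This completes the induction.
Hence the smallest such M is 26.

M = 26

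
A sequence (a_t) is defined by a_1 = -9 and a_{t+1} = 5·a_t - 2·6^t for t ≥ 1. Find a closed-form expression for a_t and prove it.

a_t = 3·5^(t - 1) - 2·6^t

Computing the first terms: a_1 = -9, a_2 = -57, a_3 = -357. This suggests a_t = 3·5^(t - 1) - 2·6^t.
Base case (t = 1): the formula gives -9 = -9 = a_1.
Inductive step: suppose the statement holds for some r ≥ 1, so a_r = 3·5^(r - 1) - 2·6^r.
Then a_{r+1} = 5·a_r - 2·6^r = 5·(3·5^(r - 1) - 2·6^r) - 2·6^r = 3·5^r - 2·6^(r + 1) = 3·5^((r+1) - 1) - 2·6^(r+1),
which is the claimed formula at t = r+1.
Hence, by induction on t, the claim holds for every t ≥ 1.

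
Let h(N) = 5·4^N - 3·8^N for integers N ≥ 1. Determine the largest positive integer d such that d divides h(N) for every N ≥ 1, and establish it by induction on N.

Computing the first values: h(1) = -4 and h(2) = -112; gcd(-4, -112) = 4, so d ≤ 4.
We prove 4 | 5·4^N - 3·8^N for all N ≥ 1 by induction on N.
Base case (N = 1): h(1) = -4 = 4·(-1), so 4 | h(1).
Suppose the result is true for N = r, i.e. 4 | h(r). Then
h(r+1) − 8·h(r) = (5·4^(r+1) - 3·8^(r+1)) − 8·(5·4^r - 3·8^r) = (5)·4^r·(4 − 8) = (-20)·4^r. Since 4 | h(r) by the inductive hypothesis, 4 | 8·h(r); and 4 | -20 since -20 = 4·-5. Therefore 4 | h(r+1).
Hence, by induction on N, the claim holds for every N ≥ 1.
Therefore the largest such d is 4.

d = 4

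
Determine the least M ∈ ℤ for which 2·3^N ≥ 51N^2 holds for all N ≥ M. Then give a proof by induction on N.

M = 7

At N = 6: 1458 < 1836, so the inequality fails and M ≥ 7. We prove 2·3^N ≥ 51N^2 for all N ≥ 7.
Base case (N = 7): 2·3^N = 4374 and 51N^2 = 2499, so 4374 ≥ 2499.
Inductive step: suppose the statement holds for some k ≥ 7, so 2·3^k ≥ 51k^2.
Then 2·3^(k + 1) = 3·(2·3^k) ≥ 3·(51k^2).
Also, for k ≥ 7 we have 3·(51k^2) ≥ 51(k+1)^2, since 3 ≥ (1 + 1/k)^2 for all k ≥ 7.
Combining, 2·3^(k + 1) ≥ 51(k+1)^2.
By induction, the statement is established for all N ≥ 7.
Hence the smallest such M is 7.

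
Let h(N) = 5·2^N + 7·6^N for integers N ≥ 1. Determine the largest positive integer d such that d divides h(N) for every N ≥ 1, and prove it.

Computing the first values: h(1) = 52 and h(2) = 272; gcd(52, 272) = 4, so d ≤ 4.
We prove 4 | 5·2^N + 7·6^N for all N ≥ 1 by induction on N.
For the base case N = 1: h(1) = 52 = 4·(13), so 4 | h(1).
Inductive step: assume the claim holds for N = i, i.e. 4 | h(i). Then
h(i+1) − 6·h(i) = (5·2^(i+1) + 7·6^(i+1)) − 6·(5·2^i + 7·6^i) = (5)·2^i·(2 − 6) = (-20)·2^i. Since 4 | h(i) by the inductive hypothesis, 4 | 6·h(i); and 4 | -20 since -20 = 4·-5. Therefore 4 | h(i+1).
This completes the induction.
Therefore the largest such d is 4.

d = 4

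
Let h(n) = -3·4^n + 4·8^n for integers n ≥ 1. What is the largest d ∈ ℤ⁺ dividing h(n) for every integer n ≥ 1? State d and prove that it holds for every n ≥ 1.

d = 4

Computing the first values: h(1) = 20 and h(2) = 208; gcd(20, 208) = 4, so d ≤ 4.
We prove 4 | -3·4^n + 4·8^n for all n ≥ 1 by induction on n.
Base case (n = 1): h(1) = 20 = 4·(5), so 4 | h(1).
Inductive step: suppose the statement holds for some r ≥ 1, i.e. 4 | h(r). Then
h(r+1) − 8·h(r) = (-3·4^(r+1) + 4·8^(r+1)) − 8·(-3·4^r + 4·8^r) = (-3)·4^r·(4 − 8) = (12)·4^r. Since 4 | h(r) by the inductive hypothesis, 4 | 8·h(r); and 4 | 12 since 12 = 4·3. Therefore 4 | h(r+1).
By the principle of mathematical induction, the result holds for all n ≥ 1.
Therefore the largest such d is 4.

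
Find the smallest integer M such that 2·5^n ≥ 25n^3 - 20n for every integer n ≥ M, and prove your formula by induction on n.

At n = 4: 1250 < 1520, so the inequality fails and M ≥ 5. We prove 2·5^n ≥ 25n^3 - 20n for all n ≥ 5.
When n = 5: 2·5^n = 6250 and 25n^3 - 20n = 3025, so 6250 ≥ 3025.
Inductive step: assume the claim holds for n = k, so 2·5^k ≥ 25k^3 - 20k.
Then 2·5^(k + 1) = 5·(2·5^k) ≥ 5·(25k^3 - 20k).
Also, for k ≥ 5 we have 5·(25k^3 - 20k) ≥ 25(k+1)^3 - 20(k+1), since 5·(25k^3 - 20k) − (25(k+1)^3 - 20(k+1)) = 100k^3 - 75k^2 - 155k - 5, which is nonnegative for all k ≥ 5.
Combining, 2·5^(k + 1) ≥ 25(k+1)^3 - 20(k+1).
Hence, by induction on n, the claim holds for every n ≥ 5.
Hence the smallest such M is 5.

M = 5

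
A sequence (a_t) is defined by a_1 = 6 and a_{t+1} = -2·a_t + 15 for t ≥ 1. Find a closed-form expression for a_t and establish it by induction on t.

a_t = (-2)^(t - 1) + 5

Computing the first terms: a_1 = 6, a_2 = 3, a_3 = 9. This suggests a_t = (-2)^(t - 1) + 5.
Base step (t = 1): the formula gives 6 = 6 = a_1.
Suppose the result is true for t = i, so a_i = (-2)^(i - 1) + 5.
Then a_{i+1} = -2·a_i + 15 = -2·((-2)^(i - 1) + 5) + 15 = (-2)^i + 5 = (-2)^((i+1) - 1) + 5,
which is the claimed formula at t = i+1.
By the principle of mathematical induction, the result holds for all t ≥ 1.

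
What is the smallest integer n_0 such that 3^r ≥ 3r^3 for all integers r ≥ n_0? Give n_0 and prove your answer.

n_0 = 6

At r = 5: 243 < 375, so the inequality fails and n_0 ≥ 6. We prove 3^r ≥ 3r^3 for all r ≥ 6.
Base case (r = 6): 3^r = 729 and 3r^3 = 648, so 729 ≥ 648.
For the inductive step, assume it holds for an arbitrary p ≥ 6, so 3^p ≥ 3p^3.
Then 3^(p + 1) = 3·(3^p) ≥ 3·(3p^3).
Also, for p ≥ 6 we have 3·(3p^3) ≥ 3(p+1)^3, since 3 ≥ (1 + 1/p)^3 for all p ≥ 6.
Combining, 3^(p + 1) ≥ 3(p+1)^3.
By induction, the statement is established for all r ≥ 6.
Hence the smallest such n_0 is 6.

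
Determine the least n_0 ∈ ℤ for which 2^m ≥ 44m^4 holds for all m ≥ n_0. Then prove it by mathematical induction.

n_0 = 24

At m = 23: 8388608 < 12313004, so the inequality fails and n_0 ≥ 24. We prove 2^m ≥ 44m^4 for all m ≥ 24.
For the base case m = 24: 2^m = 16777216 and 44m^4 = 14598144, so 16777216 ≥ 14598144.
Suppose the result is true for m = i, so 2^i ≥ 44i^4.
Then 2^(i + 1) = 2·(2^i) ≥ 2·(44i^4).
Also, for i ≥ 24 we have 2·(44i^4) ≥ 44(i+1)^4, since 2 ≥ (1 + 1/i)^4 for all i ≥ 24.
Combining, 2^(i + 1) ≥ 44(i+1)^4.
By the principle of mathematical induction, the result holds for all m ≥ 24.
Hence the smallest such n_0 is 24.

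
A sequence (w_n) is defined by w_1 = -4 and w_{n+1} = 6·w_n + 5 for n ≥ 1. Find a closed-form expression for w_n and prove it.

Computing the first terms: w_1 = -4, w_2 = -19, w_3 = -109. This suggests w_n = -3·6^(n - 1) - 1.
Base step (n = 1): the formula gives -4 = -4 = w_1.
Inductive step: suppose the statement holds for some j ≥ 1, so w_j = -3·6^(j - 1) - 1.
Then w_{j+1} = 6·w_j + 5 = 6·(-3·6^(j - 1) - 1) + 5 = -3·6^j - 1 = -3·6^((j+1) - 1) - 1,
which is the claimed formula at n = j+1.
By the principle of mathematical induction, the result holds for all n ≥ 1.

w_n = -3·6^(n - 1) - 1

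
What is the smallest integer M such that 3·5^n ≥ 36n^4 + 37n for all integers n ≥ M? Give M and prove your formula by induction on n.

At n = 6: 46875 < 46878, so the inequality fails and M ≥ 7. We prove 3·5^n ≥ 36n^4 + 37n for all n ≥ 7.
When n = 7: 3·5^n = 234375 and 36n^4 + 37n = 86695, so 234375 ≥ 86695.
Inductive step: suppose the statement holds for some r ≥ 7, so 3·5^r ≥ 36r^4 + 37r.
Then 3·5^(r + 1) = 5·(3·5^r) ≥ 5·(36r^4 + 37r).
Also, for r ≥ 7 we have 5·(36r^4 + 37r) ≥ 36(r+1)^4 + 37(r+1), since 5·(36r^4 + 37r) − (36(r+1)^4 + 37(r+1)) = 144r^4 - 144r^3 - 216r^2 + 4r - 73, which is nonnegative for all r ≥ 7.
Combining, 3·5^(r + 1) ≥ 36(r+1)^4 + 37(r+1).
Hence, by induction on n, the claim holds for every n ≥ 7.
Hence the smallest such M is 7.

M = 7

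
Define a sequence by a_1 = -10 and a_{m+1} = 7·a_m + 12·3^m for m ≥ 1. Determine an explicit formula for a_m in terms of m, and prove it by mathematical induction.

a_m = -3^(m + 1) - 7^(m - 1)

Computing the first terms: a_1 = -10, a_2 = -34, a_3 = -130. This suggests a_m = -3^(m + 1) - 7^(m - 1).
Base step (m = 1): the formula gives -10 = -10 = a_1.
Inductive step: suppose the statement holds for some p ≥ 1, so a_p = -3^(p + 1) - 7^(p - 1).
Then a_{p+1} = 7·a_p + 12·3^p = 7·(-3^(p + 1) - 7^(p - 1)) + 12·3^p = -3^(p + 2) - 7^p = -3^((p+1) + 1) - 7^((p+1) - 1),
which is the claimed formula at m = p+1.
This completes the induction.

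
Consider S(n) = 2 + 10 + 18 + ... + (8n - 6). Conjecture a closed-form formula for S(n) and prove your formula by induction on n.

S(n) = 2n(2n - 1)

We claim S(n) = 2n(2n - 1) for all n ≥ 1.
For the base case n = 1: S(1) = 2, and the closed form gives 2. They agree.
Inductive step: suppose the statement holds for some i ≥ 1, so S(i) = 2i(2i - 1).
Then S(i+1) = S(i) + (8i + 2) = (2i(2i - 1)) + (8i + 2).
Simplifying, S(i+1) = 2(i + 1)(2i + 1) = 2(i+1)(2(i+1) - 1),
which is the closed form with n = i+1.
By the principle of mathematical induction, the result holds for all n ≥ 1.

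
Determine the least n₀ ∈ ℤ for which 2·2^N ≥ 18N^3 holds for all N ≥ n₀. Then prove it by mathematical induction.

n₀ = 15

At N = 14: 32768 < 49392, so the inequality fails and n₀ ≥ 15. We prove 2·2^N ≥ 18N^3 for all N ≥ 15.
When N = 15: 2·2^N = 65536 and 18N^3 = 60750, so 65536 ≥ 60750.
Suppose the result is true for N = i, so 2·2^i ≥ 18i^3.
Then 2·2^(i + 1) = 2·(2·2^i) ≥ 2·(18i^3).
Also, for i ≥ 15 we have 2·(18i^3) ≥ 18(i+1)^3, since 2 ≥ (1 + 1/i)^3 for all i ≥ 15.
Combining, 2·2^(i + 1) ≥ 18(i+1)^3.
By the principle of mathematical induction, the result holds for all N ≥ 15.
Hence the smallest such n₀ is 15.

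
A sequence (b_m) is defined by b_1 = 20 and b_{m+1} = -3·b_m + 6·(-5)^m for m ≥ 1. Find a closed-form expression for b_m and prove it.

b_m = 5(-3)^(m - 1) - 3(-5)^m

Computing the first terms: b_1 = 20, b_2 = -90, b_3 = 420. This suggests b_m = 5(-3)^(m - 1) - 3(-5)^m.
Base case (m = 1): the formula gives 20 = 20 = b_1.
For the inductive step, assume it holds for an arbitrary j ≥ 1, so b_j = 5(-3)^(j - 1) - 3(-5)^j.
Then b_{j+1} = -3·b_j + 6·(-5)^j = -3·(5(-3)^(j - 1) - 3(-5)^j) + 6·(-5)^j = 5(-3)^j - 3(-5)^(j + 1) = 5(-3)^((j+1) - 1) - 3(-5)^(j+1),
which is the claimed formula at m = j+1.
By the principle of mathematical induction, the result holds for all m ≥ 1.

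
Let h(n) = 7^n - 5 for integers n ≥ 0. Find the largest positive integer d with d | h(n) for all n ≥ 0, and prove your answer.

d = 2

Computing the first values: h(0) = -4 and h(1) = 2; gcd(-4, 2) = 2, so d ≤ 2.
We prove 2 | 7^n - 5 for all n ≥ 0 by induction on n.
When n = 0: h(0) = -4 = 2·(-2), so 2 | h(0).
For the inductive step, assume it holds for an arbitrary j ≥ 0, i.e. 2 | h(j). Then
h(j+1) = 7^(j+1) - 5 = 7·(7^j - 5) + 30 = 7·h(j) + 30. The first term is divisible by 2 by the inductive hypothesis, and 30 is divisible by 2. Hence 2 | h(j+1).
By induction, the statement is established for all n ≥ 0.
Therefore the largest such d is 2.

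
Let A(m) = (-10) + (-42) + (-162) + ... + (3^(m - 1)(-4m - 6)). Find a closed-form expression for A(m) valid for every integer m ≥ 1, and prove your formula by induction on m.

We claim A(m) = -2·3^m(m + 1) + 2 for all m ≥ 1.
When m = 1: A(1) = -10, and the closed form gives -10. They agree.
Suppose the result is true for m = i, so A(i) = -2·3^i(i + 1) + 2.
Then A(i+1) = A(i) + (3^i(-4i - 10)) = (-2·3^i(i + 1) + 2) + (3^i(-4i - 10)).
Simplifying, A(i+1) = -6·3^i·i - 12·3^i + 2 = -2·3^(i+1)((i+1) + 1) + 2,
which is the closed form with m = i+1.
By induction, the statement is established for all m ≥ 1.

A(m) = -2·3^m(m + 1) + 2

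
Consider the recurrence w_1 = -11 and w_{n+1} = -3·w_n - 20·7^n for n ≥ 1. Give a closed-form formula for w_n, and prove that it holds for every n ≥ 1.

w_n = -(-3)^n - 2·7^n

Computing the first terms: w_1 = -11, w_2 = -107, w_3 = -659. This suggests w_n = -(-3)^n - 2·7^n.
Base case (n = 1): the formula gives -11 = -11 = w_1.
Inductive step: suppose the statement holds for some k ≥ 1, so w_k = -(-3)^k - 2·7^k.
Then w_{k+1} = -3·w_k - 20·7^k = -3·(-(-3)^k - 2·7^k) - 20·7^k = -(-3)^(k + 1) - 2·7^(k + 1),
which is the claimed formula at n = k+1.
By the principle of mathematical induction, the result holds for all n ≥ 1.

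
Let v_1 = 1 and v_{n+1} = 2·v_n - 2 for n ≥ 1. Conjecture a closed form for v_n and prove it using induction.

v_n = -2^(n - 1) + 2

Computing the first terms: v_1 = 1, v_2 = 0, v_3 = -2. This suggests v_n = -2^(n - 1) + 2.
For the base case n = 1: the formula gives 1 = 1 = v_1.
Suppose the result is true for n = k, so v_k = -2^(k - 1) + 2.
Then v_{k+1} = 2·v_k - 2 = 2·(-2^(k - 1) + 2) - 2 = -2^k + 2 = -2^((k+1) - 1) + 2,
which is the claimed formula at n = k+1.
By the principle of mathematical induction, the result holds for all n ≥ 1.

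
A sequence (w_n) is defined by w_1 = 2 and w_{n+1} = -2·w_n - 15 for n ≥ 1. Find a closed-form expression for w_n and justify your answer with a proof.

w_n = 7(-2)^(n - 1) - 5

Computing the first terms: w_1 = 2, w_2 = -19, w_3 = 23. This suggests w_n = 7(-2)^(n - 1) - 5.
Base step (n = 1): the formula gives 2 = 2 = w_1.
Inductive step: suppose the statement holds for some r ≥ 1, so w_r = 7(-2)^(r - 1) - 5.
Then w_{r+1} = -2·w_r - 15 = -2·(7(-2)^(r - 1) - 5) - 15 = 7(-2)^r - 5 = 7(-2)^((r+1) - 1) - 5,
which is the claimed formula at n = r+1.
By the principle of mathematical induction, the result holds for all n ≥ 1.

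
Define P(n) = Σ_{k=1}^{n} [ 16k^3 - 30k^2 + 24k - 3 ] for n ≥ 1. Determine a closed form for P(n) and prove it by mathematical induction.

P(n) = n(4n^3 - 2n^2 + n + 4)

We claim P(n) = n(4n^3 - 2n^2 + n + 4) for all n ≥ 1.
When n = 1: P(1) = 7, and the closed form gives 7. They agree.
Inductive step: assume the claim holds for n = k, so P(k) = k(4k^3 - 2k^2 + k + 4).
Then P(k+1) = P(k) + (16k^3 + 18k^2 + 12k + 7) = (k(4k^3 - 2k^2 + k + 4)) + (16k^3 + 18k^2 + 12k + 7).
Simplifying, P(k+1) = (k + 1)(4k^3 + 10k^2 + 9k + 7) = (k+1)(4(k+1)^3 - 2(k+1)^2 + (k+1) + 4),
which is the closed form with n = k+1.
This completes the induction.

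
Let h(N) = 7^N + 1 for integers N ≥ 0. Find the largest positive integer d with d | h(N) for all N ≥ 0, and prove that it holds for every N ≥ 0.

d = 2

Computing the first values: h(0) = 2 and h(1) = 8; gcd(2, 8) = 2, so d ≤ 2.
We prove 2 | 7^N + 1 for all N ≥ 0 by induction on N.
Base case (N = 0): h(0) = 2 = 2·(1), so 2 | h(0).
Inductive step: suppose the statement holds for some j ≥ 0, i.e. 2 | h(j). Then
h(j+1) = 7^(j+1) + 1 = 7·(7^j + 1) - 6 = 7·h(j) - 6. The first term is divisible by 2 by the inductive hypothesis, and -6 is divisible by 2. Hence 2 | h(j+1).
By induction, the statement is established for all N ≥ 0.
Therefore the largest such d is 2.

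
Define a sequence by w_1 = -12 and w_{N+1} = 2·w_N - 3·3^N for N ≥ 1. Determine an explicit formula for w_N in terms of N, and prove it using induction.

Computing the first terms: w_1 = -12, w_2 = -33, w_3 = -93. This suggests w_N = -3·2^(N - 1) - 3^(N + 1).
Base step (N = 1): the formula gives -12 = -12 = w_1.
Inductive step: suppose the statement holds for some j ≥ 1, so w_j = -3·2^(j - 1) - 3^(j + 1).
Then w_{j+1} = 2·w_j - 3·3^j = 2·(-3·2^(j - 1) - 3^(j + 1)) - 3·3^j = -3·2^j - 3^(j + 2) = -3·2^((j+1) - 1) - 3^((j+1) + 1),
which is the claimed formula at N = j+1.
This completes the induction.

w_N = -3·2^(N - 1) - 3^(N + 1)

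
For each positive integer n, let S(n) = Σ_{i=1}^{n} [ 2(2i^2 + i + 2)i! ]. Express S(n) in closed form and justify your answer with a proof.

S(n) = (4n + 2)(n + 1)! - 2

We claim S(n) = (4n + 2)(n + 1)! - 2 for all n ≥ 1.
When n = 1: S(1) = 10, and the closed form gives 10. They agree.
Inductive step: suppose the statement holds for some i ≥ 1, so S(i) = (4i + 2)(i + 1)! - 2.
Then S(i+1) = S(i) + (2(2i^2 + 5i + 5)(i + 1)!) = ((4i + 2)(i + 1)! - 2) + (2(2i^2 + 5i + 5)(i + 1)!).
Simplifying, S(i+1) = (4(i+1) + 2)((i+1) + 1)! - 2,
which is the closed form with n = i+1.
By induction, the statement is established for all n ≥ 1.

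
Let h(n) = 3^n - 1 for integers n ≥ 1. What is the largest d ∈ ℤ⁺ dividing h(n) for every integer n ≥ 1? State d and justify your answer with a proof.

d = 2

Computing the first values: h(1) = 2 and h(2) = 8; gcd(2, 8) = 2, so d ≤ 2.
We prove 2 | 3^n - 1 for all n ≥ 1 by induction on n.
Base case (n = 1): h(1) = 2 = 2·(1), so 2 | h(1).
For the inductive step, assume it holds for an arbitrary i ≥ 1, i.e. 2 | h(i). Then
3^{i+1} − 1^{i+1} = 3·3^i − 1·1^i = 3·(3^i − 1^i) + (2)·1^i. The first term is divisible by 2 by the inductive hypothesis, and the second term (2)·1^i is divisible by 2 since 2 | 2. Hence 2 | h(i+1).
By induction, the statement is established for all n ≥ 1.
Therefore the largest such d is 2.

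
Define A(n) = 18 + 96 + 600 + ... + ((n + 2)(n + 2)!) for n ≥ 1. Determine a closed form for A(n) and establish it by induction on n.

We claim A(n) = (n + 3)! - 6 for all n ≥ 1.
For the base case n = 1: A(1) = 18, and the closed form gives 18. They agree.
Inductive step: assume the claim holds for n = p, so A(p) = (p + 3)! - 6.
Then A(p+1) = A(p) + ((p + 3)(p + 3)!) = ((p + 3)! - 6) + ((p + 3)(p + 3)!).
Simplifying, A(p+1) = ((p+1) + 3)! - 6,
which is the closed form with n = p+1.
By induction, the statement is established for all n ≥ 1.

A(n) = (n + 3)! - 6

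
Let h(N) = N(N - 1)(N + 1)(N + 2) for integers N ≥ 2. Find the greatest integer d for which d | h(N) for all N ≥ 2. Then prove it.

d = 24

Computing the first values: h(2) = 24 and h(3) = 120; gcd(24, 120) = 24, so d ≤ 24.
We prove 24 | N(N - 1)(N + 1)(N + 2) for all N ≥ 2 by induction on N.
When N = 2: h(2) = 24 = 24·(1), so 24 | h(2).
Inductive step: assume the claim holds for N = m, i.e. 24 | h(m). Then
h(m+1) − h(m) = m·(m+1)·(m+2)·(m+3) − (m-1)·m·(m+1)·(m+2) = m·(m+1)·(m+2)·[(m+3) − (m-1)] = 4·m·(m+1)·(m+2). The product of 3 consecutive integers is divisible by (3)! = 6, so h(m+1) − h(m) is divisible by 4·6 = 24. By the inductive hypothesis 24 | h(m), hence 24 | h(m+1).
By the principle of mathematical induction, the result holds for all N ≥ 2.
Therefore the largest such d is 24.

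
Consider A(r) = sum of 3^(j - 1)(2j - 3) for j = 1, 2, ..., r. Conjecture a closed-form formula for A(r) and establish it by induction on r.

We claim A(r) = 3^r(r - 2) + 2 for all r ≥ 1.
Base step (r = 1): A(1) = -1, and the closed form gives -1. They agree.
For the inductive step, assume it holds for an arbitrary j ≥ 1, so A(j) = 3^j(j - 2) + 2.
Then A(j+1) = A(j) + (3^j(2j - 1)) = (3^j(j - 2) + 2) + (3^j(2j - 1)).
Simplifying, A(j+1) = 3^(j + 1)j - 3^(j + 1) + 2 = 3^(j+1)((j+1) - 2) + 2,
which is the closed form with r = j+1.
By the principle of mathematical induction, the result holds for all r ≥ 1.

A(r) = 3^r(r - 2) + 2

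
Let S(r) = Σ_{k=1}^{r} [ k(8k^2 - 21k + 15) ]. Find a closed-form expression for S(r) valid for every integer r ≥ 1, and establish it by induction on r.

S(r) = r(r + 1)(2r^2 - 5r + 4)

We claim S(r) = r(r + 1)(2r^2 - 5r + 4) for all r ≥ 1.
When r = 1: S(1) = 2, and the closed form gives 2. They agree.
Inductive step: suppose the statement holds for some k ≥ 1, so S(k) = k(2k^3 - 3k^2 - k + 4).
Then S(k+1) = S(k) + (8k^3 + 3k^2 - 3k + 2) = (k(2k^3 - 3k^2 - k + 4)) + (8k^3 + 3k^2 - 3k + 2).
Simplifying, S(k+1) = (k + 1)(k + 2)(2k^2 - k + 1) = (k+1)((k+1) + 1)(2(k+1)^2 - 5(k+1) + 4),
which is the closed form with r = k+1.
Hence, by induction on r, the claim holds for every r ≥ 1.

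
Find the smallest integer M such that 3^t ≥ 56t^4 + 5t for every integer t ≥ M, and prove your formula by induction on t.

At t = 13: 1594323 < 1599481, so the inequality fails and M ≥ 14. We prove 3^t ≥ 56t^4 + 5t for all t ≥ 14.
When t = 14: 3^t = 4782969 and 56t^4 + 5t = 2151366, so 4782969 ≥ 2151366.
For the inductive step, assume it holds for an arbitrary k ≥ 14, so 3^k ≥ 56k^4 + 5k.
Then 3^(k + 1) = 3·(3^k) ≥ 3·(56k^4 + 5k).
Also, for k ≥ 14 we have 3·(56k^4 + 5k) ≥ 56(k+1)^4 + 5(k+1), since 3·(56k^4 + 5k) − (56(k+1)^4 + 5(k+1)) = 112k^4 - 224k^3 - 336k^2 - 214k - 61, which is nonnegative for all k ≥ 14.
Combining, 3^(k + 1) ≥ 56(k+1)^4 + 5(k+1).
This completes the induction.
Hence the smallest such M is 14.

M = 14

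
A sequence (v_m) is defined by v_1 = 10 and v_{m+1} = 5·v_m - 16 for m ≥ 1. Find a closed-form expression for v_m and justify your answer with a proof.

Computing the first terms: v_1 = 10, v_2 = 34, v_3 = 154. This suggests v_m = 6·5^(m - 1) + 4.
For the base case m = 1: the formula gives 10 = 10 = v_1.
Suppose the result is true for m = k, so v_k = 6·5^(k - 1) + 4.
Then v_{k+1} = 5·v_k - 16 = 5·(6·5^(k - 1) + 4) - 16 = 6·5^k + 4 = 6·5^((k+1) - 1) + 4,
which is the claimed formula at m = k+1.
By induction, the statement is established for all m ≥ 1.

v_m = 6·5^(m - 1) + 4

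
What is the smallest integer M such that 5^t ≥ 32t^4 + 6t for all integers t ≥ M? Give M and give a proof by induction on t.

M = 7

At t = 6: 15625 < 41508, so the inequality fails and M ≥ 7. We prove 5^t ≥ 32t^4 + 6t for all t ≥ 7.
Base case (t = 7): 5^t = 78125 and 32t^4 + 6t = 76874, so 78125 ≥ 76874.
Inductive step: suppose the statement holds for some j ≥ 7, so 5^j ≥ 32j^4 + 6j.
Then 5^(j + 1) = 5·(5^j) ≥ 5·(32j^4 + 6j).
Also, for j ≥ 7 we have 5·(32j^4 + 6j) ≥ 32(j+1)^4 + 6(j+1), since 5·(32j^4 + 6j) − (32(j+1)^4 + 6(j+1)) = 128j^4 - 128j^3 - 192j^2 - 104j - 38, which is nonnegative for all j ≥ 7.
Combining, 5^(j + 1) ≥ 32(j+1)^4 + 6(j+1).
Hence, by induction on t, the claim holds for every t ≥ 7.
Hence the smallest such M is 7.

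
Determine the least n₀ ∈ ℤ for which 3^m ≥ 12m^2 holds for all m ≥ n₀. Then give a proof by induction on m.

At m = 5: 243 < 300, so the inequality fails and n₀ ≥ 6. We prove 3^m ≥ 12m^2 for all m ≥ 6.
Base step (m = 6): 3^m = 729 and 12m^2 = 432, so 729 ≥ 432.
Inductive step: suppose the statement holds for some i ≥ 6, so 3^i ≥ 12i^2.
Then 3^(i + 1) = 3·(3^i) ≥ 3·(12i^2).
Also, for i ≥ 6 we have 3·(12i^2) ≥ 12(i+1)^2, since 3 ≥ (1 + 1/i)^2 for all i ≥ 6.
Combining, 3^(i + 1) ≥ 12(i+1)^2.
Hence, by induction on m, the claim holds for every m ≥ 6.
Hence the smallest such n₀ is 6.

n₀ = 6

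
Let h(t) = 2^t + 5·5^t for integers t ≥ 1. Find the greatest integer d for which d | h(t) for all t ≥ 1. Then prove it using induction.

Computing the first values: h(1) = 27 and h(2) = 129; gcd(27, 129) = 3, so d ≤ 3.
We prove 3 | 2^t + 5·5^t for all t ≥ 1 by induction on t.
Base step (t = 1): h(1) = 27 = 3·(9), so 3 | h(1).
Suppose the result is true for t = i, i.e. 3 | h(i). Then
h(i+1) − 5·h(i) = (2^(i+1) + 5·5^(i+1)) − 5·(2^i + 5·5^i) = (1)·2^i·(2 − 5) = (-3)·2^i. Since 3 | h(i) by the inductive hypothesis, 3 | 5·h(i); and 3 | -3 since -3 = 3·-1. Therefore 3 | h(i+1).
By the principle of mathematical induction, the result holds for all t ≥ 1.
Therefore the largest such d is 3.

d = 3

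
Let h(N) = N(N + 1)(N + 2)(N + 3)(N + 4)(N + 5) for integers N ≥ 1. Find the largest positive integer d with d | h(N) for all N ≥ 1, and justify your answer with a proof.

Computing the first values: h(1) = 720 and h(2) = 5040; gcd(720, 5040) = 720, so d ≤ 720.
We prove 720 | N(N + 1)(N + 2)(N + 3)(N + 4)(N + 5) for all N ≥ 1 by induction on N.
Base step (N = 1): h(1) = 720 = 720·(1), so 720 | h(1).
Inductive step: assume the claim holds for N = k, i.e. 720 | h(k). Then
h(k+1) − h(k) = (k+1)·(k+2)·(k+3)·(k+4)·(k+5)·(k+6) − k·(k+1)·(k+2)·(k+3)·(k+4)·(k+5) = (k+1)·(k+2)·(k+3)·(k+4)·(k+5)·[(k+6) − k] = 6·(k+1)·(k+2)·(k+3)·(k+4)·(k+5). The product of 5 consecutive integers is divisible by (5)! = 120, so h(k+1) − h(k) is divisible by 6·120 = 720. By the inductive hypothesis 720 | h(k), hence 720 | h(k+1).
By induction, the statement is established for all N ≥ 1.
Therefore the largest such d is 720.

d = 720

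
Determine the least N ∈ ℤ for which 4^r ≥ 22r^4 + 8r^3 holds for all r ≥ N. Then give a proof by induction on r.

N = 9

At r = 8: 65536 < 94208, so the inequality fails and N ≥ 9. We prove 4^r ≥ 22r^4 + 8r^3 for all r ≥ 9.
Base step (r = 9): 4^r = 262144 and 22r^4 + 8r^3 = 150174, so 262144 ≥ 150174.
For the inductive step, assume it holds for an arbitrary j ≥ 9, so 4^j ≥ 22j^4 + 8j^3.
Then 4^(j + 1) = 4·(4^j) ≥ 4·(22j^4 + 8j^3).
Also, for j ≥ 9 we have 4·(22j^4 + 8j^3) ≥ 22(j+1)^4 + 8(j+1)^3, since 4·(22j^4 + 8j^3) − (22(j+1)^4 + 8(j+1)^3) = 66j^4 - 64j^3 - 156j^2 - 112j - 30, which is nonnegative for all j ≥ 9.
Combining, 4^(j + 1) ≥ 22(j+1)^4 + 8(j+1)^3.
This completes the induction.
Hence the smallest such N is 9.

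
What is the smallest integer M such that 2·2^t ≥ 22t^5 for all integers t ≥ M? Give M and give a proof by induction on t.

M = 28

At t = 27: 268435456 < 315675954, so the inequality fails and M ≥ 28. We prove 2·2^t ≥ 22t^5 for all t ≥ 28.
For the base case t = 28: 2·2^t = 536870912 and 22t^5 = 378628096, so 536870912 ≥ 378628096.
Inductive step: suppose the statement holds for some i ≥ 28, so 2·2^i ≥ 22i^5.
Then 2·2^(i + 1) = 2·(2·2^i) ≥ 2·(22i^5).
Also, for i ≥ 28 we have 2·(22i^5) ≥ 22(i+1)^5, since 2 ≥ (1 + 1/i)^5 for all i ≥ 28.
Combining, 2·2^(i + 1) ≥ 22(i+1)^5.
By induction, the statement is established for all t ≥ 28.
Hence the smallest such M is 28.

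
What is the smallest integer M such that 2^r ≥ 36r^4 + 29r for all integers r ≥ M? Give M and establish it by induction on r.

M = 24

At r = 23: 8388608 < 10074943, so the inequality fails and M ≥ 24. We prove 2^r ≥ 36r^4 + 29r for all r ≥ 24.
Base step (r = 24): 2^r = 16777216 and 36r^4 + 29r = 11944632, so 16777216 ≥ 11944632.
Suppose the result is true for r = p, so 2^p ≥ 36p^4 + 29p.
Then 2^(p + 1) = 2·(2^p) ≥ 2·(36p^4 + 29p).
Also, for p ≥ 24 we have 2·(36p^4 + 29p) ≥ 36(p+1)^4 + 29(p+1), since 2·(36p^4 + 29p) − (36(p+1)^4 + 29(p+1)) = 36p^4 - 144p^3 - 216p^2 - 115p - 65, which is nonnegative for all p ≥ 24.
Combining, 2^(p + 1) ≥ 36(p+1)^4 + 29(p+1).
This completes the induction.
Hence the smallest such M is 24.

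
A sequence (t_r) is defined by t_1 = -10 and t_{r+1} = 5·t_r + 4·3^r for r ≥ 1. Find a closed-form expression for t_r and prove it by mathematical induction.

t_r = -2·3^r - 4·5^(r - 1)

Computing the first terms: t_1 = -10, t_2 = -38, t_3 = -154. This suggests t_r = -2·3^r - 4·5^(r - 1).
For the base case r = 1: the formula gives -10 = -10 = t_1.
Suppose the result is true for r = p, so t_p = -2·3^p - 4·5^(p - 1).
Then t_{p+1} = 5·t_p + 4·3^p = 5·(-2·3^p - 4·5^(p - 1)) + 4·3^p = -2·3^(p + 1) - 4·5^p = -2·3^(p+1) - 4·5^((p+1) - 1),
which is the claimed formula at r = p+1.
By the principle of mathematical induction, the result holds for all r ≥ 1.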